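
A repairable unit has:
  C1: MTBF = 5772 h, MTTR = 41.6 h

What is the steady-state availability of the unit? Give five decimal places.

A(C1) = MTBF/(MTBF+MTTR) = 5772/(5772+41.6) = 0.99284

0.99284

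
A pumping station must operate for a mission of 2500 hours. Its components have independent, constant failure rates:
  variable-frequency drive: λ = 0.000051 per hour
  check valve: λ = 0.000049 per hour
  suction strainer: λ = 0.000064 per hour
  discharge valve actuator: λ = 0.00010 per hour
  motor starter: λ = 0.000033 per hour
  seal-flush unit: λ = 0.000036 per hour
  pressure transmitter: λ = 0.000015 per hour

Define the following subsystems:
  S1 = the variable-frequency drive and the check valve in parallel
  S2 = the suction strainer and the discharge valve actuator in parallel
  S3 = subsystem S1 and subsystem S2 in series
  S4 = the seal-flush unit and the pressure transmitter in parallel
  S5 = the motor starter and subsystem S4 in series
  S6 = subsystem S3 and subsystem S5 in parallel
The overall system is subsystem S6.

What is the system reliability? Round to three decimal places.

0.996

R(variable-frequency drive) = exp(−0.000051 × 2500) = 0.88029
R(check valve) = exp(−0.000049 × 2500) = 0.88471
R(suction strainer) = exp(−0.000064 × 2500) = 0.85214
R(discharge valve actuator) = exp(−0.00010 × 2500) = 0.77880
R(motor starter) = exp(−0.000033 × 2500) = 0.92081
R(seal-flush unit) = exp(−0.000036 × 2500) = 0.91393
R(pressure transmitter) = exp(−0.000015 × 2500) = 0.96319
Parallel (variable-frequency drive and check valve): 1 − (1 − 0.88029)(1 − 0.88471) = 0.98620
Parallel (suction strainer and discharge valve actuator): 1 − (1 − 0.85214)(1 − 0.77880) = 0.96729
Series ([0.98620] and [0.96729]): 0.98620 × 0.96729 = 0.95394
Parallel (seal-flush unit and pressure transmitter): 1 − (1 − 0.91393)(1 − 0.96319) = 0.99683
Series (motor starter and [0.99683]): 0.92081 × 0.99683 = 0.91789
Parallel ([0.95394] and [0.91789]): 1 − (1 − 0.95394)(1 − 0.91789) = 0.996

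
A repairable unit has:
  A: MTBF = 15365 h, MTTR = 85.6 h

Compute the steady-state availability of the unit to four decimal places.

0.9945

A(A) = MTBF/(MTBF+MTTR) = 15365/(15365+85.6) = 0.9945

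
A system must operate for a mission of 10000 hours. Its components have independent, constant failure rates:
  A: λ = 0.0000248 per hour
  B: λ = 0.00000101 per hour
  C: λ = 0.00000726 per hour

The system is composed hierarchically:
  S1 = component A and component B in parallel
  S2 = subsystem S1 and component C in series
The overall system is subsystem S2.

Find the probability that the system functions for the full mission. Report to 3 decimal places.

R(A) = exp(−0.0000248 × 10000) = 0.78036
R(B) = exp(−0.00000101 × 10000) = 0.98995
R(C) = exp(−0.00000726 × 10000) = 0.92997
Parallel (A and B): 1 − (1 − 0.78036)(1 − 0.98995) = 0.99779
Series ([0.99779] and C): 0.99779 × 0.92997 = 0.928

0.928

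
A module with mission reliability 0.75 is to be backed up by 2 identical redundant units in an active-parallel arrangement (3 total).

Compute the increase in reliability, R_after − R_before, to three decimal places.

0.234

R_before = 0.75
R_after = 1 − (1 − 0.75)^3 = 0.984
ΔR = 0.984 − 0.75 = 0.234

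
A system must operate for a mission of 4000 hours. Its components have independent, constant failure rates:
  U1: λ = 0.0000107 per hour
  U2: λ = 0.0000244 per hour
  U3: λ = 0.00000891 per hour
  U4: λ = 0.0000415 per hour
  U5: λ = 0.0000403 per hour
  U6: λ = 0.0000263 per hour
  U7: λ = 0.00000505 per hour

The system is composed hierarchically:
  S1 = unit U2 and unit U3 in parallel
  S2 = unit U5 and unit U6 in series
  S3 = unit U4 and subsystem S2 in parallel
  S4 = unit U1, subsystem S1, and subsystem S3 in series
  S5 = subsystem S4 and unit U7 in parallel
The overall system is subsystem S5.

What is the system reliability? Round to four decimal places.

R(U1) = exp(−0.0000107 × 4000) = 0.958103
R(U2) = exp(−0.0000244 × 4000) = 0.907012
R(U3) = exp(−0.00000891 × 4000) = 0.964988
R(U4) = exp(−0.0000415 × 4000) = 0.847046
R(U5) = exp(−0.0000403 × 4000) = 0.851122
R(U6) = exp(−0.0000263 × 4000) = 0.900144
R(U7) = exp(−0.00000505 × 4000) = 0.980003
Parallel (U2 and U3): 1 − (1 − 0.907012)(1 − 0.964988) = 0.996744
Series (U5 and U6): 0.851122 × 0.900144 = 0.766132
Parallel (U4 and [0.766132]): 1 − (1 − 0.847046)(1 − 0.766132) = 0.964229
Series (U1, [0.996744], and [0.964229]): 0.958103 × 0.996744 × 0.964229 = 0.920823
Parallel ([0.920823] and U7): 1 − (1 − 0.920823)(1 − 0.980003) = 0.9984

0.9984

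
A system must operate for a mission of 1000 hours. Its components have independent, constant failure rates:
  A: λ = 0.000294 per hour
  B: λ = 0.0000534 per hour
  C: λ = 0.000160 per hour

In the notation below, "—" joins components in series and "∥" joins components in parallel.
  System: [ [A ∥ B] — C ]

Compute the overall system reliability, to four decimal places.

0.8409

R(A) = exp(−0.000294 × 1000) = 0.745276
R(B) = exp(−0.0000534 × 1000) = 0.948001
R(C) = exp(−0.000160 × 1000) = 0.852144
Parallel (A and B): 1 − (1 − 0.745276)(1 − 0.948001) = 0.986755
Series ([0.986755] and C): 0.986755 × 0.852144 = 0.8409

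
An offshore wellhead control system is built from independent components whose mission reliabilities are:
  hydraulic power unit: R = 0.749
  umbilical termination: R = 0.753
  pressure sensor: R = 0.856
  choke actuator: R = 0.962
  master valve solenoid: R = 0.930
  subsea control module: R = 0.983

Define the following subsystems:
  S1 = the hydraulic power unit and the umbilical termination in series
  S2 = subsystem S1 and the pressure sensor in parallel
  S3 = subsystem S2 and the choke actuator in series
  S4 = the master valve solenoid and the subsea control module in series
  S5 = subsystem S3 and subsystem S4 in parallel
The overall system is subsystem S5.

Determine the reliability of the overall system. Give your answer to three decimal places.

0.992

Series (hydraulic power unit and umbilical termination): 0.74900 × 0.75300 = 0.56400
Parallel ([0.56400] and pressure sensor): 1 − (1 − 0.56400)(1 − 0.85600) = 0.93722
Series ([0.93722] and choke actuator): 0.93722 × 0.96200 = 0.90161
Series (master valve solenoid and subsea control module): 0.93000 × 0.98300 = 0.91419
Parallel ([0.90161] and [0.91419]): 1 − (1 − 0.90161)(1 − 0.91419) = 0.992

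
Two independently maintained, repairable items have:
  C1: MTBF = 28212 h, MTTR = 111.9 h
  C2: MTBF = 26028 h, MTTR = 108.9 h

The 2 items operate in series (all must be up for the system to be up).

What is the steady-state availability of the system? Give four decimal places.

A(C1) = MTBF/(MTBF+MTTR) = 28212/(28212+111.9) = 0.996049
A(C2) = MTBF/(MTBF+MTTR) = 26028/(26028+108.9) = 0.995833
Series availability: 0.996049 × 0.995833 = 0.9919

0.9919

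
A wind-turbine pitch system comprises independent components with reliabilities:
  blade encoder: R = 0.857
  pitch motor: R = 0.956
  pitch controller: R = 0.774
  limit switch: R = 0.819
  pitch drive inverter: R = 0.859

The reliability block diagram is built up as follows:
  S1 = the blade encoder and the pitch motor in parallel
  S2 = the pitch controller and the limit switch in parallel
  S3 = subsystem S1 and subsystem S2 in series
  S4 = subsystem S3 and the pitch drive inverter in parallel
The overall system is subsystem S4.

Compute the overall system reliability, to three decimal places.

Parallel (blade encoder and pitch motor): 1 − (1 − 0.85700)(1 − 0.95600) = 0.99371
Parallel (pitch controller and limit switch): 1 − (1 − 0.77400)(1 − 0.81900) = 0.95909
Series ([0.99371] and [0.95909]): 0.99371 × 0.95909 = 0.95306
Parallel ([0.95306] and pitch drive inverter): 1 − (1 − 0.95306)(1 − 0.85900) = 0.993

0.993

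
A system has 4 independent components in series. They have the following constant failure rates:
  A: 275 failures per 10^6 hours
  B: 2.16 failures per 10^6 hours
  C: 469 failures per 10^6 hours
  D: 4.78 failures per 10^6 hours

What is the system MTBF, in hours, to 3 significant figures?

1330

Series of exponential components: λ_sys = Σ λ_i
λ_sys = 0.000275 + 0.00000216 + 0.000469 + 0.00000478 = 7.5094e-04 /h
MTBF = 1 / λ_sys = 1330 h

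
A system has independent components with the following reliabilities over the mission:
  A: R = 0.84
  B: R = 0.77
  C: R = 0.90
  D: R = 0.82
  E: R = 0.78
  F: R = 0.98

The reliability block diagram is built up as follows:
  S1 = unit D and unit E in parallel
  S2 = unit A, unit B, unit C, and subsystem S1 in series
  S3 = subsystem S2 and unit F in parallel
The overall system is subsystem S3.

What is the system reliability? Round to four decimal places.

Parallel (D and E): 1 − (1 − 0.820000)(1 − 0.780000) = 0.960400
Series (A, B, C, and [0.960400]): 0.840000 × 0.770000 × 0.900000 × 0.960400 = 0.559068
Parallel ([0.559068] and F): 1 − (1 − 0.559068)(1 − 0.980000) = 0.9912

0.9912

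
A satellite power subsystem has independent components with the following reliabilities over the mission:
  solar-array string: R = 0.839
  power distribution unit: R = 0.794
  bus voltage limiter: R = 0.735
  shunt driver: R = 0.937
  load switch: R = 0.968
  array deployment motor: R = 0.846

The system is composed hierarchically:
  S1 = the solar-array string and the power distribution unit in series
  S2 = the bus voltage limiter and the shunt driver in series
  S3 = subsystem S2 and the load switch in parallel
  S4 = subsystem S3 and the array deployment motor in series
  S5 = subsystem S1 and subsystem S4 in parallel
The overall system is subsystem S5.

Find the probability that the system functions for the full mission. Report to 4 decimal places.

Series (solar-array string and power distribution unit): 0.839000 × 0.794000 = 0.666166
Series (bus voltage limiter and shunt driver): 0.735000 × 0.937000 = 0.688695
Parallel ([0.688695] and load switch): 1 − (1 − 0.688695)(1 − 0.968000) = 0.990038
Series ([0.990038] and array deployment motor): 0.990038 × 0.846000 = 0.837572
Parallel ([0.666166] and [0.837572]): 1 − (1 − 0.666166)(1 − 0.837572) = 0.9458

0.9458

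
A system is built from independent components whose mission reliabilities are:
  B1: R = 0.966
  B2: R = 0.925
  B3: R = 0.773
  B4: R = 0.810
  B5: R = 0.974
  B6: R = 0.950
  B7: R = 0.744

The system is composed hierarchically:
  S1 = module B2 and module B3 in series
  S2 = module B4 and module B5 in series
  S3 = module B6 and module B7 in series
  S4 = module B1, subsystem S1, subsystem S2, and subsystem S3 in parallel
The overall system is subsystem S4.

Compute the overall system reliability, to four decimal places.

Series (B2 and B3): 0.925000 × 0.773000 = 0.715025
Series (B4 and B5): 0.810000 × 0.974000 = 0.788940
Series (B6 and B7): 0.950000 × 0.744000 = 0.706800
Parallel (B1, [0.715025], [0.788940], and [0.706800]): 1 − (1 − 0.966000)(1 − 0.715025)(1 − 0.788940)(1 − 0.706800) = 0.9994

0.9994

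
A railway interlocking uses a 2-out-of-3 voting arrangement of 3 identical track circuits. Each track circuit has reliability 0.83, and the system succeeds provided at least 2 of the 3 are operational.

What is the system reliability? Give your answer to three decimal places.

0.923

R = Σ_{i=2}^{3} C(3,i) p^i (1−p)^{3−i} with p = 0.83
C(3,2)·0.83^2·0.17^1 = 0.35134
C(3,3)·0.83^3·0.17^0 = 0.57179
Sum = 0.923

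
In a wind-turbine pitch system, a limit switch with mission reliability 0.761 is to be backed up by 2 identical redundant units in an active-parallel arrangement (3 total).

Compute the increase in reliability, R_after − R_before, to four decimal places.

0.2253

R_before = 0.761
R_after = 1 − (1 − 0.761)^3 = 0.9863
ΔR = 0.9863 − 0.761 = 0.2253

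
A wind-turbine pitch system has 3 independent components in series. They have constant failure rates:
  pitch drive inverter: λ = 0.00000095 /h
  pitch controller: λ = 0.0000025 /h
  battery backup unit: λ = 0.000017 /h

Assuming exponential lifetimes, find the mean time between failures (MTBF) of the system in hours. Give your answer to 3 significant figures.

Series of exponential components: λ_sys = Σ λ_i
λ_sys = 0.00000095 + 0.0000025 + 0.000017 = 2.0450e-05 /h
MTBF = 1 / λ_sys = 48900 h

48900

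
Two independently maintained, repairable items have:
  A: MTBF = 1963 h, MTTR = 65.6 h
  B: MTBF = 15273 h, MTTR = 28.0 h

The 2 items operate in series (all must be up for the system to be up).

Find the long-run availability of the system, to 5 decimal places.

A(A) = MTBF/(MTBF+MTTR) = 1963/(1963+65.6) = 0.967662
A(B) = MTBF/(MTBF+MTTR) = 15273/(15273+28.0) = 0.998170
Series availability: 0.967662 × 0.998170 = 0.96589

0.96589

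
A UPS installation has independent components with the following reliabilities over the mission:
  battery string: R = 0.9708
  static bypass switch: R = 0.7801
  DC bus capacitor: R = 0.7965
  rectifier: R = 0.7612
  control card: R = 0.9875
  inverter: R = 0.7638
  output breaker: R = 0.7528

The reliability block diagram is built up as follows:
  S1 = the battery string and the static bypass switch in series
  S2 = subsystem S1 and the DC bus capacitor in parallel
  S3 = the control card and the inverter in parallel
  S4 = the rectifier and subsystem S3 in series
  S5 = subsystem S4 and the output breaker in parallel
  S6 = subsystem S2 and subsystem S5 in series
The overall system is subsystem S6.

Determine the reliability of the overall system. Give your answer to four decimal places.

Series (battery string and static bypass switch): 0.970800 × 0.780100 = 0.757321
Parallel ([0.757321] and DC bus capacitor): 1 − (1 − 0.757321)(1 − 0.796500) = 0.950615
Parallel (control card and inverter): 1 − (1 − 0.987500)(1 − 0.763800) = 0.997048
Series (rectifier and [0.997048]): 0.761200 × 0.997048 = 0.758953
Parallel ([0.758953] and output breaker): 1 − (1 − 0.758953)(1 − 0.752800) = 0.940413
Series ([0.950615] and [0.940413]): 0.950615 × 0.940413 = 0.8940

0.8940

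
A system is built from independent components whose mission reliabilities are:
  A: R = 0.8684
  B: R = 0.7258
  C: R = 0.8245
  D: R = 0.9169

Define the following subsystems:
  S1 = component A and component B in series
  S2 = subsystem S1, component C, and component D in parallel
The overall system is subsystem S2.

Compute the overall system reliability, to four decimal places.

0.9946

Series (A and B): 0.868400 × 0.725800 = 0.630285
Parallel ([0.630285], C, and D): 1 − (1 − 0.630285)(1 − 0.824500)(1 − 0.916900) = 0.9946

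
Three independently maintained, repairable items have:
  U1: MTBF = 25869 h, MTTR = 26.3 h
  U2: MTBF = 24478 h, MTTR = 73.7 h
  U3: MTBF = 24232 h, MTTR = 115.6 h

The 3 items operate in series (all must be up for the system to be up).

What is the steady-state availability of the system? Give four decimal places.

A(U1) = MTBF/(MTBF+MTTR) = 25869/(25869+26.3) = 0.998984
A(U2) = MTBF/(MTBF+MTTR) = 24478/(24478+73.7) = 0.996998
A(U3) = MTBF/(MTBF+MTTR) = 24232/(24232+115.6) = 0.995252
Series availability: 0.998984 × 0.996998 × 0.995252 = 0.9913

0.9913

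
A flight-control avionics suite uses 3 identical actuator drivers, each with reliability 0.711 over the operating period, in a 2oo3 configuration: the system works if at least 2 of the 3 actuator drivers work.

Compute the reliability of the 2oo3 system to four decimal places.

R = Σ_{i=2}^{3} C(3,i) p^i (1−p)^{3−i} with p = 0.711
C(3,2)·0.711^2·0.289^1 = 0.438287
C(3,3)·0.711^3·0.289^0 = 0.359425
Sum = 0.7977

0.7977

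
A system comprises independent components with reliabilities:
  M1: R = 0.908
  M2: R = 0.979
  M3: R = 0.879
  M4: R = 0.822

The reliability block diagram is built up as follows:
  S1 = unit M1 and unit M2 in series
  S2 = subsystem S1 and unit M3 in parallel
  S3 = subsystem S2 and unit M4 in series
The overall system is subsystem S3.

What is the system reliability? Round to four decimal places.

Series (M1 and M2): 0.908000 × 0.979000 = 0.888932
Parallel ([0.888932] and M3): 1 − (1 − 0.888932)(1 − 0.879000) = 0.986561
Series ([0.986561] and M4): 0.986561 × 0.822000 = 0.8110

0.8110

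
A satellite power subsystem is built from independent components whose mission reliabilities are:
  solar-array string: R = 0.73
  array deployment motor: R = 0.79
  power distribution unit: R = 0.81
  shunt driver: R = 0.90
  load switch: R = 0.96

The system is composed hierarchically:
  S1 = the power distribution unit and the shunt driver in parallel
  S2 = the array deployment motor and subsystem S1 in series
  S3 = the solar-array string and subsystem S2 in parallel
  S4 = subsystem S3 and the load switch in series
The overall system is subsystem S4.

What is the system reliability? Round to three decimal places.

0.902

Parallel (power distribution unit and shunt driver): 1 − (1 − 0.81000)(1 − 0.90000) = 0.98100
Series (array deployment motor and [0.98100]): 0.79000 × 0.98100 = 0.77499
Parallel (solar-array string and [0.77499]): 1 − (1 − 0.73000)(1 − 0.77499) = 0.93925
Series ([0.93925] and load switch): 0.93925 × 0.96000 = 0.902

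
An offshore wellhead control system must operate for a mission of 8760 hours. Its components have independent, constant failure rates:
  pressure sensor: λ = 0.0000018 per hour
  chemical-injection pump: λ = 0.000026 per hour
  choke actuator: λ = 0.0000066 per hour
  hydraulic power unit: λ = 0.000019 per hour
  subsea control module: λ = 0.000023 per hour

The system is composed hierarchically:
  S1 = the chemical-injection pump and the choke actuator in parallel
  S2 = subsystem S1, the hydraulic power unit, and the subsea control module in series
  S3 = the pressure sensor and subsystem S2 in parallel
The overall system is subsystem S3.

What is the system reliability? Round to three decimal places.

R(pressure sensor) = exp(−0.0000018 × 8760) = 0.98436
R(chemical-injection pump) = exp(−0.000026 × 8760) = 0.79632
R(choke actuator) = exp(−0.0000066 × 8760) = 0.94382
R(hydraulic power unit) = exp(−0.000019 × 8760) = 0.84667
R(subsea control module) = exp(−0.000023 × 8760) = 0.81752
Parallel (chemical-injection pump and choke actuator): 1 − (1 − 0.79632)(1 − 0.94382) = 0.98856
Series ([0.98856], hydraulic power unit, and subsea control module): 0.98856 × 0.84667 × 0.81752 = 0.68425
Parallel (pressure sensor and [0.68425]): 1 − (1 − 0.98436)(1 − 0.68425) = 0.995

0.995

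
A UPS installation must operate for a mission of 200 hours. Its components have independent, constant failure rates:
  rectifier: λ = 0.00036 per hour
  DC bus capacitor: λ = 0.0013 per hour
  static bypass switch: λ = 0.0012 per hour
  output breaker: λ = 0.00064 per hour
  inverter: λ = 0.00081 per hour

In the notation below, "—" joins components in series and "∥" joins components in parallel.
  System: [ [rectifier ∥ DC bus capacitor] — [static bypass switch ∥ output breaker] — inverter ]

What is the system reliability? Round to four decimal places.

0.8155

R(rectifier) = exp(−0.00036 × 200) = 0.930531
R(DC bus capacitor) = exp(−0.0013 × 200) = 0.771052
R(static bypass switch) = exp(−0.0012 × 200) = 0.786628
R(output breaker) = exp(−0.00064 × 200) = 0.879853
R(inverter) = exp(−0.00081 × 200) = 0.850441
Parallel (rectifier and DC bus capacitor): 1 − (1 − 0.930531)(1 − 0.771052) = 0.984095
Parallel (static bypass switch and output breaker): 1 − (1 − 0.786628)(1 − 0.879853) = 0.974364
Series ([0.984095], [0.974364], and inverter): 0.984095 × 0.974364 × 0.850441 = 0.8155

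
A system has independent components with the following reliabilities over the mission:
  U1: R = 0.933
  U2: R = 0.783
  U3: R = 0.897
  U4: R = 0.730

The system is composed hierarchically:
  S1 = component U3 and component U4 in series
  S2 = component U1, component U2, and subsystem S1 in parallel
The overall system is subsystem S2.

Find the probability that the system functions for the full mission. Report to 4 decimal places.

Series (U3 and U4): 0.897000 × 0.730000 = 0.654810
Parallel (U1, U2, and [0.654810]): 1 − (1 − 0.933000)(1 − 0.783000)(1 − 0.654810) = 0.9950

0.9950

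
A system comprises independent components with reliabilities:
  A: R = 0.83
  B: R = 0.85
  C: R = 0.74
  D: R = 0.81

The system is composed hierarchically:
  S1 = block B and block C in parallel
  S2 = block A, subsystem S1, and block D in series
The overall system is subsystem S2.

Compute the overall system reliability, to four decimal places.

0.6461

Parallel (B and C): 1 − (1 − 0.850000)(1 − 0.740000) = 0.961000
Series (A, [0.961000], and D): 0.830000 × 0.961000 × 0.810000 = 0.6461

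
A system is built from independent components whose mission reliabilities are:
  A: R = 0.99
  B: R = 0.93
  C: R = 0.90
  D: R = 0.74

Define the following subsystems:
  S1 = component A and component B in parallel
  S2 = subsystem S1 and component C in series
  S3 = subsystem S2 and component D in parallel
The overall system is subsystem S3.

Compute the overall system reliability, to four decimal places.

Parallel (A and B): 1 − (1 − 0.990000)(1 − 0.930000) = 0.999300
Series ([0.999300] and C): 0.999300 × 0.900000 = 0.899370
Parallel ([0.899370] and D): 1 − (1 − 0.899370)(1 − 0.740000) = 0.9738

0.9738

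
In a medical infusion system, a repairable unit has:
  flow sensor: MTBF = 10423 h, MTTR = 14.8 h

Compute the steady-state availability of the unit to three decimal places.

A(flow sensor) = MTBF/(MTBF+MTTR) = 10423/(10423+14.8) = 0.999

0.999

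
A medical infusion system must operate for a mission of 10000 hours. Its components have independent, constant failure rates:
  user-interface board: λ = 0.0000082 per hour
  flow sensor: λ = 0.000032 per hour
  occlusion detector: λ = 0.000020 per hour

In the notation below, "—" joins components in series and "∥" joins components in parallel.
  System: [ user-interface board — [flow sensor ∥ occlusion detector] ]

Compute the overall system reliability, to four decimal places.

R(user-interface board) = exp(−0.0000082 × 10000) = 0.921272
R(flow sensor) = exp(−0.000032 × 10000) = 0.726149
R(occlusion detector) = exp(−0.000020 × 10000) = 0.818731
Parallel (flow sensor and occlusion detector): 1 − (1 − 0.726149)(1 − 0.818731) = 0.950359
Series (user-interface board and [0.950359]): 0.921272 × 0.950359 = 0.8755

0.8755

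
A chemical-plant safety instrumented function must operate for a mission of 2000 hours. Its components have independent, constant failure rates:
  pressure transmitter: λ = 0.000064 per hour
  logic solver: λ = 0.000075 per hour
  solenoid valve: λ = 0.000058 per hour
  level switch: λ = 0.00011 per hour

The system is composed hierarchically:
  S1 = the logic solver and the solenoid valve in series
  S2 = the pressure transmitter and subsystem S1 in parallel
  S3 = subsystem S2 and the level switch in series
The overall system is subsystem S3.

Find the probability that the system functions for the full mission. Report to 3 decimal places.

R(pressure transmitter) = exp(−0.000064 × 2000) = 0.87985
R(logic solver) = exp(−0.000075 × 2000) = 0.86071
R(solenoid valve) = exp(−0.000058 × 2000) = 0.89048
R(level switch) = exp(−0.00011 × 2000) = 0.80252
Series (logic solver and solenoid valve): 0.86071 × 0.89048 = 0.76645
Parallel (pressure transmitter and [0.76645]): 1 − (1 − 0.87985)(1 − 0.76645) = 0.97194
Series ([0.97194] and level switch): 0.97194 × 0.80252 = 0.780

0.780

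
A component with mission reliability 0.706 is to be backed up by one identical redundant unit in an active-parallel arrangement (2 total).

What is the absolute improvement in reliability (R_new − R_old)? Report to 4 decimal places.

R_before = 0.706
R_after = 1 − (1 − 0.706)^2 = 0.9136
ΔR = 0.9136 − 0.706 = 0.2076

0.2076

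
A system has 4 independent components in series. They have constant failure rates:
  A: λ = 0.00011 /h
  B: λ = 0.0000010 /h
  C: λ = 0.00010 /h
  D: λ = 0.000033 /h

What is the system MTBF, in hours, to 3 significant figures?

Series of exponential components: λ_sys = Σ λ_i
λ_sys = 0.00011 + 0.0000010 + 0.00010 + 0.000033 = 2.4400e-04 /h
MTBF = 1 / λ_sys = 4100 h

4100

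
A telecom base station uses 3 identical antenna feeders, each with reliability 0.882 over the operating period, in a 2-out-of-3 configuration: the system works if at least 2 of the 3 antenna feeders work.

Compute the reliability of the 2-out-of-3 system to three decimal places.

0.962

R = Σ_{i=2}^{3} C(3,i) p^i (1−p)^{3−i} with p = 0.882
C(3,2)·0.882^2·0.118^1 = 0.27539
C(3,3)·0.882^3·0.118^0 = 0.68613
Sum = 0.962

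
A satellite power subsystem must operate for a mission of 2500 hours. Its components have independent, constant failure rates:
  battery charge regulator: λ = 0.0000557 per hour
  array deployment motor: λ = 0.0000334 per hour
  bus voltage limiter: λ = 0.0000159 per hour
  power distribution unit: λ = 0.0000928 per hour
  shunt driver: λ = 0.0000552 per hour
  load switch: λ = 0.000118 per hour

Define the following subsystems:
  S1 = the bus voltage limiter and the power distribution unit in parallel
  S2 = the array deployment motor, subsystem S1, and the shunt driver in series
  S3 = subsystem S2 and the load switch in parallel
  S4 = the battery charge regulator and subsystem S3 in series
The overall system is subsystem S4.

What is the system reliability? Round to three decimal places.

R(battery charge regulator) = exp(−0.0000557 × 2500) = 0.87001
R(array deployment motor) = exp(−0.0000334 × 2500) = 0.91989
R(bus voltage limiter) = exp(−0.0000159 × 2500) = 0.96103
R(power distribution unit) = exp(−0.0000928 × 2500) = 0.79295
R(shunt driver) = exp(−0.0000552 × 2500) = 0.87110
R(load switch) = exp(−0.000118 × 2500) = 0.74453
Parallel (bus voltage limiter and power distribution unit): 1 − (1 − 0.96103)(1 − 0.79295) = 0.99193
Series (array deployment motor, [0.99193], and shunt driver): 0.91989 × 0.99193 × 0.87110 = 0.79485
Parallel ([0.79485] and load switch): 1 − (1 − 0.79485)(1 − 0.74453) = 0.94759
Series (battery charge regulator and [0.94759]): 0.87001 × 0.94759 = 0.824

0.824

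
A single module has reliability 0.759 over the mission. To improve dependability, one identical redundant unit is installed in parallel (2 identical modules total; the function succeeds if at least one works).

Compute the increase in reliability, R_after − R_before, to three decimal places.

0.183

R_before = 0.759
R_after = 1 − (1 − 0.759)^2 = 0.942
ΔR = 0.942 − 0.759 = 0.183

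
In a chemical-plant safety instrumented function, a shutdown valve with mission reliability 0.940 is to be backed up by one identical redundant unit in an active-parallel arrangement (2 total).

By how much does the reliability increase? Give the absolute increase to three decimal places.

R_before = 0.940
R_after = 1 − (1 − 0.940)^2 = 0.996
ΔR = 0.996 − 0.940 = 0.056

0.056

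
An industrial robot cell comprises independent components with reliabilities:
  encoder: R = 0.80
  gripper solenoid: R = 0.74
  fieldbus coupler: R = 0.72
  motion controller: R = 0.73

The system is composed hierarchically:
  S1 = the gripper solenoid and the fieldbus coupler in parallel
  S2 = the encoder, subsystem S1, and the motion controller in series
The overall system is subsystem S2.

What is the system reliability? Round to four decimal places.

Parallel (gripper solenoid and fieldbus coupler): 1 − (1 − 0.740000)(1 − 0.720000) = 0.927200
Series (encoder, [0.927200], and motion controller): 0.800000 × 0.927200 × 0.730000 = 0.5415

0.5415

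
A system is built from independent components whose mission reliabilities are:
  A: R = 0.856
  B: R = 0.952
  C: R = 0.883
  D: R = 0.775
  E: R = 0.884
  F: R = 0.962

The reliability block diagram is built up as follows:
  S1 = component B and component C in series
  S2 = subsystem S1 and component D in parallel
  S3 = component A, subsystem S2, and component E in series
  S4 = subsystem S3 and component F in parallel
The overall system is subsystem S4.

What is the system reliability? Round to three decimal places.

Series (B and C): 0.95200 × 0.88300 = 0.84062
Parallel ([0.84062] and D): 1 − (1 − 0.84062)(1 − 0.77500) = 0.96414
Series (A, [0.96414], and E): 0.85600 × 0.96414 × 0.88400 = 0.72957
Parallel ([0.72957] and F): 1 − (1 − 0.72957)(1 − 0.96200) = 0.990

0.990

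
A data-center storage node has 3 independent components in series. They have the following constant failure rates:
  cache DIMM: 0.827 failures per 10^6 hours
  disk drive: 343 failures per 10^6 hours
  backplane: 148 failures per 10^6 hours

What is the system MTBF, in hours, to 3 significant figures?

2030

Series of exponential components: λ_sys = Σ λ_i
λ_sys = 0.000000827 + 0.000343 + 0.000148 = 4.9183e-04 /h
MTBF = 1 / λ_sys = 2030 h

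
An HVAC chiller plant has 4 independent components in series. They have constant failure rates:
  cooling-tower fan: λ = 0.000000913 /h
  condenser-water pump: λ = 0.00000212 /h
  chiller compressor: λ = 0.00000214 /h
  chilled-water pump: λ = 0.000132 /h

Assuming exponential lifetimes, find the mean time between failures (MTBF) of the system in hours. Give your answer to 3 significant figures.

7290

Series of exponential components: λ_sys = Σ λ_i
λ_sys = 0.000000913 + 0.00000212 + 0.00000214 + 0.000132 = 1.3717e-04 /h
MTBF = 1 / λ_sys = 7290 h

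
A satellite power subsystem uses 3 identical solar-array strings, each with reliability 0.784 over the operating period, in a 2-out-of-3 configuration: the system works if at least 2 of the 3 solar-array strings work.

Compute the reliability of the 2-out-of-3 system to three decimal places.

0.880

R = Σ_{i=2}^{3} C(3,i) p^i (1−p)^{3−i} with p = 0.784
C(3,2)·0.784^2·0.216^1 = 0.39830
C(3,3)·0.784^3·0.216^0 = 0.48189
Sum = 0.880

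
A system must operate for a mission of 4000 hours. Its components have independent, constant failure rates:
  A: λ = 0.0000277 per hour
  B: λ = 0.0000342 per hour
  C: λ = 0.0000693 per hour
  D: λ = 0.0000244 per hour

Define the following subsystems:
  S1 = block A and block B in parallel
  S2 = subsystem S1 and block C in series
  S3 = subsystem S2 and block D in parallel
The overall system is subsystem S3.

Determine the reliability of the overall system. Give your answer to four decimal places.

R(A) = exp(−0.0000277 × 4000) = 0.895118
R(B) = exp(−0.0000342 × 4000) = 0.872145
R(C) = exp(−0.0000693 × 4000) = 0.757903
R(D) = exp(−0.0000244 × 4000) = 0.907012
Parallel (A and B): 1 − (1 − 0.895118)(1 − 0.872145) = 0.986590
Series ([0.986590] and C): 0.986590 × 0.757903 = 0.747740
Parallel ([0.747740] and D): 1 − (1 − 0.747740)(1 − 0.907012) = 0.9765

0.9765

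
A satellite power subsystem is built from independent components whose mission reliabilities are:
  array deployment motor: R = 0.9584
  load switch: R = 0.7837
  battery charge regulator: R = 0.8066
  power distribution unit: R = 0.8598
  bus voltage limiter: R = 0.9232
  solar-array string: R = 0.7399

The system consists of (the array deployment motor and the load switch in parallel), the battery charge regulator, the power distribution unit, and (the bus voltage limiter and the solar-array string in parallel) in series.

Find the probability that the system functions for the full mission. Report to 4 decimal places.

0.6735

Parallel (array deployment motor and load switch): 1 − (1 − 0.958400)(1 − 0.783700) = 0.991002
Parallel (bus voltage limiter and solar-array string): 1 − (1 − 0.923200)(1 − 0.739900) = 0.980024
Series ([0.991002], battery charge regulator, power distribution unit, and [0.980024]): 0.991002 × 0.806600 × 0.859800 × 0.980024 = 0.6735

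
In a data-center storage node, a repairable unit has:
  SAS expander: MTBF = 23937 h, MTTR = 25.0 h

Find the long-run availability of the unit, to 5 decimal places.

0.99896

A(SAS expander) = MTBF/(MTBF+MTTR) = 23937/(23937+25.0) = 0.99896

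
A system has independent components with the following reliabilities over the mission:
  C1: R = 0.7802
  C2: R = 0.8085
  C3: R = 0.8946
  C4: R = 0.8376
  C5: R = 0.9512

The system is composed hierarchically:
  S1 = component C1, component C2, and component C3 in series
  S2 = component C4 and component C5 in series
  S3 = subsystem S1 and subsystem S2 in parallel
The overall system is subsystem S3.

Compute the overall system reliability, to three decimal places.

Series (C1, C2, and C3): 0.78020 × 0.80850 × 0.89460 = 0.56431
Series (C4 and C5): 0.83760 × 0.95120 = 0.79673
Parallel ([0.56431] and [0.79673]): 1 − (1 − 0.56431)(1 − 0.79673) = 0.911

0.911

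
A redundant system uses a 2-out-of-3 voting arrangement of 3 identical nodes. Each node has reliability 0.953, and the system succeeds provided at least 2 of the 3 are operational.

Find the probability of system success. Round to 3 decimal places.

0.994

R = Σ_{i=2}^{3} C(3,i) p^i (1−p)^{3−i} with p = 0.953
C(3,2)·0.953^2·0.047^1 = 0.12806
C(3,3)·0.953^3·0.047^0 = 0.86552
Sum = 0.994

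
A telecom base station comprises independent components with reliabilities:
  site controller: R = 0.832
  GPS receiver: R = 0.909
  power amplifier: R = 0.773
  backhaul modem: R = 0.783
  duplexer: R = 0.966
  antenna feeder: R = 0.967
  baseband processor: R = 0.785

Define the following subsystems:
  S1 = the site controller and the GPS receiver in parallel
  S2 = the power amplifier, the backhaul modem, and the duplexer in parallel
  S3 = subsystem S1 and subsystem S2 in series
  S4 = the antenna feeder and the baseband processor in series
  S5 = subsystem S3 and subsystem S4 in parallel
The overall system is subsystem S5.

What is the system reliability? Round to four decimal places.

Parallel (site controller and GPS receiver): 1 − (1 − 0.832000)(1 − 0.909000) = 0.984712
Parallel (power amplifier, backhaul modem, and duplexer): 1 − (1 − 0.773000)(1 − 0.783000)(1 − 0.966000) = 0.998325
Series ([0.984712] and [0.998325]): 0.984712 × 0.998325 = 0.983063
Series (antenna feeder and baseband processor): 0.967000 × 0.785000 = 0.759095
Parallel ([0.983063] and [0.759095]): 1 − (1 − 0.983063)(1 − 0.759095) = 0.9959

0.9959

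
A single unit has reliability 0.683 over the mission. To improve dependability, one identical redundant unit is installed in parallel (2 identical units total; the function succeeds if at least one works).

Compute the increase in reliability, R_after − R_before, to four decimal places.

R_before = 0.683
R_after = 1 − (1 − 0.683)^2 = 0.8995
ΔR = 0.8995 − 0.683 = 0.2165

0.2165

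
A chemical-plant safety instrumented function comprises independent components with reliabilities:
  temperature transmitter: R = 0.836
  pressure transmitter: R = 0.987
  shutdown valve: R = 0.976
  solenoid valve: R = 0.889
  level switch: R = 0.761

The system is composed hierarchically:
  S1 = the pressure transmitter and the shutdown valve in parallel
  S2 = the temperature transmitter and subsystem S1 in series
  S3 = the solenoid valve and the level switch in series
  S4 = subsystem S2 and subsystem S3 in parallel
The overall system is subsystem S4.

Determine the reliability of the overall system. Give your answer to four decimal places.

0.9469

Parallel (pressure transmitter and shutdown valve): 1 − (1 − 0.987000)(1 − 0.976000) = 0.999688
Series (temperature transmitter and [0.999688]): 0.836000 × 0.999688 = 0.835739
Series (solenoid valve and level switch): 0.889000 × 0.761000 = 0.676529
Parallel ([0.835739] and [0.676529]): 1 − (1 − 0.835739)(1 − 0.676529) = 0.9469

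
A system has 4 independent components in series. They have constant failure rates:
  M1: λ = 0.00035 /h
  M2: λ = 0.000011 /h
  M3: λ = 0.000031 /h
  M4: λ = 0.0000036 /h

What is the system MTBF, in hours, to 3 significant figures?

2530

Series of exponential components: λ_sys = Σ λ_i
λ_sys = 0.00035 + 0.000011 + 0.000031 + 0.0000036 = 3.9560e-04 /h
MTBF = 1 / λ_sys = 2530 h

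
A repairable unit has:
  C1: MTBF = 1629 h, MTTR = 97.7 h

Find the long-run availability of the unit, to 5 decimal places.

A(C1) = MTBF/(MTBF+MTTR) = 1629/(1629+97.7) = 0.94342

0.94342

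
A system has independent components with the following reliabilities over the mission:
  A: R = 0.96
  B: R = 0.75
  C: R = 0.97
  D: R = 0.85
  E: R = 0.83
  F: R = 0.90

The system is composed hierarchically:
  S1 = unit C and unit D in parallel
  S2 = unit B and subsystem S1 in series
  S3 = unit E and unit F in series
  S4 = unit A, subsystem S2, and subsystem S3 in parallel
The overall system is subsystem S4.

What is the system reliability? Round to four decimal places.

Parallel (C and D): 1 − (1 − 0.970000)(1 − 0.850000) = 0.995500
Series (B and [0.995500]): 0.750000 × 0.995500 = 0.746625
Series (E and F): 0.830000 × 0.900000 = 0.747000
Parallel (A, [0.746625], and [0.747000]): 1 − (1 − 0.960000)(1 − 0.746625)(1 − 0.747000) = 0.9974

0.9974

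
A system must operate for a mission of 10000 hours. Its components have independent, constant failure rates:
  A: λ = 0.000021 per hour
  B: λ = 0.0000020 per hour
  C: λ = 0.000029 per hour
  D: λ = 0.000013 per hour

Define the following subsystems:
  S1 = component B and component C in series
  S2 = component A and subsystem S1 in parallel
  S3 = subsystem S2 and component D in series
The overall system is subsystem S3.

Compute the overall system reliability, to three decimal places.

0.834

R(A) = exp(−0.000021 × 10000) = 0.81058
R(B) = exp(−0.0000020 × 10000) = 0.98020
R(C) = exp(−0.000029 × 10000) = 0.74826
R(D) = exp(−0.000013 × 10000) = 0.87810
Series (B and C): 0.98020 × 0.74826 = 0.73344
Parallel (A and [0.73344]): 1 − (1 − 0.81058)(1 − 0.73344) = 0.94951
Series ([0.94951] and D): 0.94951 × 0.87810 = 0.834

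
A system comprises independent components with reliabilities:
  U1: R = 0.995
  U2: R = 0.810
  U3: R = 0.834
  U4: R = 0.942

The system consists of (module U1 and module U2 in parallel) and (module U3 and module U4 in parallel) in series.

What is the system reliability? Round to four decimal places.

0.9894

Parallel (U1 and U2): 1 − (1 − 0.995000)(1 − 0.810000) = 0.999050
Parallel (U3 and U4): 1 − (1 − 0.834000)(1 − 0.942000) = 0.990372
Series ([0.999050] and [0.990372]): 0.999050 × 0.990372 = 0.9894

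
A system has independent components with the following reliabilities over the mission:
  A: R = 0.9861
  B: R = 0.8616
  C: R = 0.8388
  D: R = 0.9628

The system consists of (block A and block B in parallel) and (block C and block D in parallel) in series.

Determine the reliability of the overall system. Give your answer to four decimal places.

0.9921

Parallel (A and B): 1 − (1 − 0.986100)(1 − 0.861600) = 0.998076
Parallel (C and D): 1 − (1 − 0.838800)(1 − 0.962800) = 0.994003
Series ([0.998076] and [0.994003]): 0.998076 × 0.994003 = 0.9921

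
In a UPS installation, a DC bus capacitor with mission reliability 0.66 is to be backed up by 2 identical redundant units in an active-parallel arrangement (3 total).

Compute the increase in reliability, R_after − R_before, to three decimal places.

0.301

R_before = 0.66
R_after = 1 − (1 − 0.66)^3 = 0.961
ΔR = 0.961 − 0.66 = 0.301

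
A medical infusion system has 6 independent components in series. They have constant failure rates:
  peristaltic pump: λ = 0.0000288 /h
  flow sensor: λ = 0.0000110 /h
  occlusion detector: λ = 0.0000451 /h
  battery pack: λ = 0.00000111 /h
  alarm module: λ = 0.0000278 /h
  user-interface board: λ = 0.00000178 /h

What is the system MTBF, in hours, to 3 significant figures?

8650

Series of exponential components: λ_sys = Σ λ_i
λ_sys = 0.0000288 + 0.0000110 + 0.0000451 + 0.00000111 + 0.0000278 + 0.00000178 = 1.1559e-04 /h
MTBF = 1 / λ_sys = 8650 h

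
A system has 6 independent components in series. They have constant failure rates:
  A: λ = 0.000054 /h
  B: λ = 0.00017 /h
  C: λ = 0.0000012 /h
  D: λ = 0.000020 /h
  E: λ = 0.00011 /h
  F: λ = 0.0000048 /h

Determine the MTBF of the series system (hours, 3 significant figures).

Series of exponential components: λ_sys = Σ λ_i
λ_sys = 0.000054 + 0.00017 + 0.0000012 + 0.000020 + 0.00011 + 0.0000048 = 3.6000e-04 /h
MTBF = 1 / λ_sys = 2780 h

2780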